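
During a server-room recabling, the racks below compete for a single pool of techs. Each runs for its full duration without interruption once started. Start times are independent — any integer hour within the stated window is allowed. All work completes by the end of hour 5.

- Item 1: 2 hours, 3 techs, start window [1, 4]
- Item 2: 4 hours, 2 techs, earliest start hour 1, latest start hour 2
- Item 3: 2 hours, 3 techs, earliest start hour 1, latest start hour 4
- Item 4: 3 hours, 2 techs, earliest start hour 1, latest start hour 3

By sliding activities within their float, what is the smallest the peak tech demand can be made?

Early-start (Item 1@1, Item 2@1, Item 3@1, Item 4@1) gives peak 10: h1:10  h2:10  h3:4  h4:2  h5:0.
Shift Item 3→3.
Schedule Item 1@1, Item 2@1, Item 3@3, Item 4@1: h1:7  h2:7  h3:7  h4:5  h5:0 — peak 7.

7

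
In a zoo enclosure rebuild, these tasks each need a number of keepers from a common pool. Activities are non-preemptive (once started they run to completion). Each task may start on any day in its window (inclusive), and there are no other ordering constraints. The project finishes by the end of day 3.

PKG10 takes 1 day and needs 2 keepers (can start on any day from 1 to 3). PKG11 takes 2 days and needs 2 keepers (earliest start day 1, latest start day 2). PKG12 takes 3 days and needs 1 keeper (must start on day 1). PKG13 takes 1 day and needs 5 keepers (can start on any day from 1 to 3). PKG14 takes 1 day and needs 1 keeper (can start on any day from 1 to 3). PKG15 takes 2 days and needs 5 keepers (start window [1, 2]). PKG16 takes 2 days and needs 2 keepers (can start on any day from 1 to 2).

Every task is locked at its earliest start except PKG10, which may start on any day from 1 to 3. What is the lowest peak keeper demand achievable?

PKG10@1: d1:18  d2:10  d3:1 → peak 18
PKG10@2: d1:16  d2:12  d3:1 → peak 16
PKG10@3: d1:16  d2:10  d3:3 → peak 16
Best is PKG10@2, peak 16.

16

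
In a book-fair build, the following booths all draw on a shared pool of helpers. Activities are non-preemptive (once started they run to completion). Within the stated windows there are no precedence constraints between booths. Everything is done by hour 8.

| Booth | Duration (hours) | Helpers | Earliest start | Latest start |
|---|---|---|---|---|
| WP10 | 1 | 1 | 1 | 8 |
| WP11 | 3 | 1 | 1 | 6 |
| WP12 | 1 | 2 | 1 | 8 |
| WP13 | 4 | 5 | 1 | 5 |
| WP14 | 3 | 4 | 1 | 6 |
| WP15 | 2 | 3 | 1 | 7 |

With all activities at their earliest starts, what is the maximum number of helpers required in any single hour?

16

Early-start schedule: WP10@1, WP11@1, WP12@1, WP13@1, WP14@1, WP15@1.
Load per hour: hour 1: 16, hour 2: 13, hour 3: 10, hour 4: 5, hour 5: 0, hour 6: 0, hour 7: 0, hour 8: 0.
Peak is 16.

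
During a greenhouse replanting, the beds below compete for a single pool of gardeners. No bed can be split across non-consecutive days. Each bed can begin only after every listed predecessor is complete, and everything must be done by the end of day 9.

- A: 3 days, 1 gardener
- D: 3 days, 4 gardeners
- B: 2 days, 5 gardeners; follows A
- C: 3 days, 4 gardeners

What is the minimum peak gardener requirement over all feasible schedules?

Early-start (A@1, D@1, B@4, C@1) gives peak 9: d1:9  d2:9  d3:9  d4:5  d5:5  d6:0  d7:0  d8:0  d9:0.
Shift C→6.
Schedule A@1, D@1, B@4, C@6: d1:5  d2:5  d3:5  d4:5  d5:5  d6:4  d7:4  d8:4  d9:0 — peak 5.
Total gardener-days = 37 over 9 days ⇒ peak ≥ ⌈37/9⌉ = 5, so 5 is optimal.

5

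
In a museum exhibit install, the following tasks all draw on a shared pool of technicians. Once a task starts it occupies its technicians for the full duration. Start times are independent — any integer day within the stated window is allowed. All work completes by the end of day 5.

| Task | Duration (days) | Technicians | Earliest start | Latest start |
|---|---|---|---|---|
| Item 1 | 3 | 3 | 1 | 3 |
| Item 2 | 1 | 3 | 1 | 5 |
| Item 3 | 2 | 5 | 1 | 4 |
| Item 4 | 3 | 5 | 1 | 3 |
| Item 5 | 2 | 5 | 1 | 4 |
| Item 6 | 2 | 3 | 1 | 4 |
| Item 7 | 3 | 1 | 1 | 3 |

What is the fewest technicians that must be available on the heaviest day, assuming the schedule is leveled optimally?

Early-start (Item 1@1, Item 2@1, Item 3@1, Item 4@1, Item 5@1, Item 6@1, Item 7@1) gives peak 25: d1:25  d2:22  d3:9  d4:0  d5:0.
Shift Item 4→3, Item 5→4, Item 6→2.
Schedule Item 1@1, Item 2@1, Item 3@1, Item 4@3, Item 5@4, Item 6@2, Item 7@1: d1:12  d2:12  d3:12  d4:10  d5:10 — peak 12.
Total technician-days = 56 over 5 days ⇒ peak ≥ ⌈56/5⌉ = 12, so 12 is optimal.

12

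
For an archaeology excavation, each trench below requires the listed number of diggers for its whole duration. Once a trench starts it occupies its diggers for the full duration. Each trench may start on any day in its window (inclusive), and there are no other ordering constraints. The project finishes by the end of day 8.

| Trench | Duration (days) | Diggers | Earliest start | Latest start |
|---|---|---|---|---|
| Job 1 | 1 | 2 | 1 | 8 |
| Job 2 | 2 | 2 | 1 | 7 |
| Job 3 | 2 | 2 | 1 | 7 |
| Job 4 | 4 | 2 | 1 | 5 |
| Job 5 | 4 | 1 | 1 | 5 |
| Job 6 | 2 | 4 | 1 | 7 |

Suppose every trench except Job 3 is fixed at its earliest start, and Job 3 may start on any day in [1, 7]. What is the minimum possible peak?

11

Job 3@1: d1:13  d2:11  d3:3  d4:3  d5:0  d6:0  d7:0  d8:0 → peak 13
Job 3@2: d1:11  d2:11  d3:5  d4:3  d5:0  d6:0  d7:0  d8:0 → peak 11
Job 3@3: d1:11  d2:9  d3:5  d4:5  d5:0  d6:0  d7:0  d8:0 → peak 11
Job 3@4: d1:11  d2:9  d3:3  d4:5  d5:2  d6:0  d7:0  d8:0 → peak 11
Job 3@5: d1:11  d2:9  d3:3  d4:3  d5:2  d6:2  d7:0  d8:0 → peak 11
Job 3@6: d1:11  d2:9  d3:3  d4:3  d5:0  d6:2  d7:2  d8:0 → peak 11
Job 3@7: d1:11  d2:9  d3:3  d4:3  d5:0  d6:0  d7:2  d8:2 → peak 11
Best is Job 3@2, peak 11.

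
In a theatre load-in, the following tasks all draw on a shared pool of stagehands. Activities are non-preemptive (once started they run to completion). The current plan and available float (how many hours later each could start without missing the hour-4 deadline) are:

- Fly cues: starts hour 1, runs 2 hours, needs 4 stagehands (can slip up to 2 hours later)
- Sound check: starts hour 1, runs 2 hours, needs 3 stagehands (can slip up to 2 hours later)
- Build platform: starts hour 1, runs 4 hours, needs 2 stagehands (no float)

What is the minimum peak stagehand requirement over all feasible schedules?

Early-start (Fly cues@1, Sound check@1, Build platform@1) gives peak 9: h1:9  h2:9  h3:2  h4:2.
Shift Sound check→3.
Schedule Fly cues@1, Sound check@3, Build platform@1: h1:6  h2:6  h3:5  h4:5 — peak 6.
Total stagehand-hours = 22 over 4 hours ⇒ peak ≥ ⌈22/4⌉ = 6, so 6 is optimal.

6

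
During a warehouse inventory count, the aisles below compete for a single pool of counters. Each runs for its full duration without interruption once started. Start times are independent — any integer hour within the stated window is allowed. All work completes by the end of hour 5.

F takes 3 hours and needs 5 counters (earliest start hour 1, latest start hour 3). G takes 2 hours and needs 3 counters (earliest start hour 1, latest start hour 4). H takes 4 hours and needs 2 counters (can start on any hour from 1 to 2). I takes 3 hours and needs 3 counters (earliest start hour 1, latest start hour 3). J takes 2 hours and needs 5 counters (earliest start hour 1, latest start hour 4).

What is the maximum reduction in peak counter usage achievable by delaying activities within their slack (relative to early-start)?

Early-start peak: h1:18  h2:18  h3:10  h4:2  h5:0 ⇒ 18.
Leveled (F@1, G@1, H@1, I@3, J@4): h1:10  h2:10  h3:10  h4:10  h5:8 ⇒ 10.
Reduction 18 − 10 = 8.

8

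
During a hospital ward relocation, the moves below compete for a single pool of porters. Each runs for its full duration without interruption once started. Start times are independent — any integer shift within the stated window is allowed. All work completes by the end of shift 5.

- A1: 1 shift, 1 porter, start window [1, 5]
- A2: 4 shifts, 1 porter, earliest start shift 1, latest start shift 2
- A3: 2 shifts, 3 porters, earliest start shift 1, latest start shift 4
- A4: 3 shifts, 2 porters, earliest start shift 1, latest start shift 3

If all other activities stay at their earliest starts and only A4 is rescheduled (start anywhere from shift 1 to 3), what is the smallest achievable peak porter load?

A4@1: s1:7  s2:6  s3:3  s4:1  s5:0 → peak 7
A4@2: s1:5  s2:6  s3:3  s4:3  s5:0 → peak 6
A4@3: s1:5  s2:4  s3:3  s4:3  s5:2 → peak 5
Best is A4@3, peak 5.

5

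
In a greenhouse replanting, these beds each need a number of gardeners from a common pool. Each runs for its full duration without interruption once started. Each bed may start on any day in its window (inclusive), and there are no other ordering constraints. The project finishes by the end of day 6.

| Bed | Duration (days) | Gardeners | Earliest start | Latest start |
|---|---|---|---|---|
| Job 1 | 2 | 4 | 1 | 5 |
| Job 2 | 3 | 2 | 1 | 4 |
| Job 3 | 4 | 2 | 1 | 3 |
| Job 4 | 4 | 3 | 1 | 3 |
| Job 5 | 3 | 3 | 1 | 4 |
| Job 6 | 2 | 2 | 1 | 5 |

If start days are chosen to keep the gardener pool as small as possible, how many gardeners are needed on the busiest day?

8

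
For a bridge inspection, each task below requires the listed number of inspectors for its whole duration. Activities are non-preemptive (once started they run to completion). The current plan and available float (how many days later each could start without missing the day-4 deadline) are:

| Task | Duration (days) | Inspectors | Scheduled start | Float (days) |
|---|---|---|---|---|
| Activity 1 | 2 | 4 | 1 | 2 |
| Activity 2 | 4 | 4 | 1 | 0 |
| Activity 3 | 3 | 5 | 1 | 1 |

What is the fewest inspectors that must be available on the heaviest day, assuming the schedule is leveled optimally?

Schedule Activity 1@1, Activity 2@1, Activity 3@1: d1:13  d2:13  d3:9  d4:4 — peak 13.
No arrangement of the 6 feasible schedules does better.

13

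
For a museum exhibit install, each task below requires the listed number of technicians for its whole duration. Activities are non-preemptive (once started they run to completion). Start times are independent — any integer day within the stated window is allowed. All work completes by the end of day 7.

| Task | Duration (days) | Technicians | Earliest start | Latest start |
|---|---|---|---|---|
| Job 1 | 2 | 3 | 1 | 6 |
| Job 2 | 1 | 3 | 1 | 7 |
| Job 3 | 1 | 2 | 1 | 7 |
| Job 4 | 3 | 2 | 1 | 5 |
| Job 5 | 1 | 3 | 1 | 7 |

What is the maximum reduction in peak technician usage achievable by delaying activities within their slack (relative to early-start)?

Early-start peak: d1:13  d2:5  d3:2  d4:0  d5:0  d6:0  d7:0 ⇒ 13.
Leveled (Job 1@1, Job 2@3, Job 3@4, Job 4@4, Job 5@7): d1:3  d2:3  d3:3  d4:4  d5:2  d6:2  d7:3 ⇒ 4.
Reduction 13 − 4 = 9.

9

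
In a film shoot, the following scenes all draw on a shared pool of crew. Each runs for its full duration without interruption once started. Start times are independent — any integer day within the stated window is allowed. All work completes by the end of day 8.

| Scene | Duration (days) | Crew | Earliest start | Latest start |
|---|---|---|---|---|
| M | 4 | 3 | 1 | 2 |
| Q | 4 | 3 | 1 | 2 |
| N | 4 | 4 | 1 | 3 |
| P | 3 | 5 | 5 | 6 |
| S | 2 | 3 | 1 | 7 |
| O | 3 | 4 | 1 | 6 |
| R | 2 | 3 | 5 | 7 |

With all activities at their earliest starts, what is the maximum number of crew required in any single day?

Early-start schedule: M@1, Q@1, N@1, P@5, S@1, O@1, R@5.
Load per day: day 1: 17, day 2: 17, day 3: 14, day 4: 10, day 5: 8, day 6: 8, day 7: 5, day 8: 0.
Peak is 17.

17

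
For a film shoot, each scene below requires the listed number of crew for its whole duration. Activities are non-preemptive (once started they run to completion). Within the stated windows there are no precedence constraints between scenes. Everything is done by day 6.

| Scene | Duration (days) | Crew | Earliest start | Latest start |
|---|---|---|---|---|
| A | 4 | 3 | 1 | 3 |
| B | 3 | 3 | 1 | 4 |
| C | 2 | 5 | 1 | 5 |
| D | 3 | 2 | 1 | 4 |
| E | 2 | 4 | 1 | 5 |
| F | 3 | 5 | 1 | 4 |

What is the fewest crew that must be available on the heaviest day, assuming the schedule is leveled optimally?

11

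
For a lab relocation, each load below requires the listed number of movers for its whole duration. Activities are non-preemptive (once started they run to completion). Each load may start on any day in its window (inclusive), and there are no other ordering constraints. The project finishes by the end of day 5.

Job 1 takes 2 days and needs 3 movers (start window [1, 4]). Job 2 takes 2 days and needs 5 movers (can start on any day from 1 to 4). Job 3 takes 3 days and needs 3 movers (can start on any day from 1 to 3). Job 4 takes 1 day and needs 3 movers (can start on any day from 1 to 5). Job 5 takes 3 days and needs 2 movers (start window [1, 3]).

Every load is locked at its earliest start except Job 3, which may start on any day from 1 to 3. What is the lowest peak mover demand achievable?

13

Job 3@1: d1:16  d2:13  d3:5  d4:0  d5:0 → peak 16
Job 3@2: d1:13  d2:13  d3:5  d4:3  d5:0 → peak 13
Job 3@3: d1:13  d2:10  d3:5  d4:3  d5:3 → peak 13
Best is Job 3@2, peak 13.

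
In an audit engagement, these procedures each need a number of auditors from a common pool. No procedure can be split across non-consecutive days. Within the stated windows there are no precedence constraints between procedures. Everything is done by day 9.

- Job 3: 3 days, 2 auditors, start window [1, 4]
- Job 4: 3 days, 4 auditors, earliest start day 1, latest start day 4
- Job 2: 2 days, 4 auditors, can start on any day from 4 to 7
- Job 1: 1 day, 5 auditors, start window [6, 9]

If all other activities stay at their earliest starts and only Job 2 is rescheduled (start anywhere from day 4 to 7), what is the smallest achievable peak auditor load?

6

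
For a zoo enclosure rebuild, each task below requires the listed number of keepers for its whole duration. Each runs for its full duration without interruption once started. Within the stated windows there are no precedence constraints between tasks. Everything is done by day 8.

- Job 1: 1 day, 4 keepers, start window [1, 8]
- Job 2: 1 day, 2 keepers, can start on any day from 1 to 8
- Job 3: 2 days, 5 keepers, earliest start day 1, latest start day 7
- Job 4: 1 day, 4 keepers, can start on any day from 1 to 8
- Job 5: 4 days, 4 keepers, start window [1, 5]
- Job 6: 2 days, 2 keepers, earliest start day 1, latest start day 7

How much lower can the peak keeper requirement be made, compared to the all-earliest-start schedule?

15

Early-start peak: d1:21  d2:11  d3:4  d4:4  d5:0  d6:0  d7:0  d8:0 ⇒ 21.
Leveled (Job 1@1, Job 2@1, Job 3@2, Job 4@4, Job 5@5, Job 6@4): d1:6  d2:5  d3:5  d4:6  d5:6  d6:4  d7:4  d8:4 ⇒ 6.
Reduction 21 − 6 = 15.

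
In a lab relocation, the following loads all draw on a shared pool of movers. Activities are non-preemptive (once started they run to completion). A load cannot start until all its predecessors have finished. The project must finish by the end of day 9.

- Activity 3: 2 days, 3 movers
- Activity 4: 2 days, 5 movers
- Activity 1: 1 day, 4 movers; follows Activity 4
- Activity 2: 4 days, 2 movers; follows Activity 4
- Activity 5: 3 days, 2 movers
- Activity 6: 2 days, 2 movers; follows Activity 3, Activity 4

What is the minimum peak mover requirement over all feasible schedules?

Early-start (Activity 3@1, Activity 4@1, Activity 1@3, Activity 2@3, Activity 5@1, Activity 6@3) gives peak 10: d1:10  d2:10  d3:10  d4:4  d5:2  d6:2  d7:0  d8:0  d9:0.
Shift Activity 3→3, Activity 1→9, Activity 5→5, Activity 6→7.
Schedule Activity 3@3, Activity 4@1, Activity 1@9, Activity 2@3, Activity 5@5, Activity 6@7: d1:5  d2:5  d3:5  d4:5  d5:4  d6:4  d7:4  d8:2  d9:4 — peak 5.
Total mover-days = 38 over 9 days ⇒ peak ≥ ⌈38/9⌉ = 5, so 5 is optimal.

5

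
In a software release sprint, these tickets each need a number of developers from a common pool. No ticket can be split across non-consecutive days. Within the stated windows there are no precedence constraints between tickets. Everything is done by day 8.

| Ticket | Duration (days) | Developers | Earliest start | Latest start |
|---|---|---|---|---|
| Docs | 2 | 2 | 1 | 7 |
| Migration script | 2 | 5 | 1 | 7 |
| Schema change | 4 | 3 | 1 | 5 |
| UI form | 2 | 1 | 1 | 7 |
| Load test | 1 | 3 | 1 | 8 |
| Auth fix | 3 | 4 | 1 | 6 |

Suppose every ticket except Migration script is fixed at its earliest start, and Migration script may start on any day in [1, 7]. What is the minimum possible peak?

Migration script@1: d1:18  d2:15  d3:7  d4:3  d5:0  d6:0  d7:0  d8:0 → peak 18
Migration script@2: d1:13  d2:15  d3:12  d4:3  d5:0  d6:0  d7:0  d8:0 → peak 15
Migration script@3: d1:13  d2:10  d3:12  d4:8  d5:0  d6:0  d7:0  d8:0 → peak 13
Migration script@4: d1:13  d2:10  d3:7  d4:8  d5:5  d6:0  d7:0  d8:0 → peak 13
Migration script@5: d1:13  d2:10  d3:7  d4:3  d5:5  d6:5  d7:0  d8:0 → peak 13
Migration script@6: d1:13  d2:10  d3:7  d4:3  d5:0  d6:5  d7:5  d8:0 → peak 13
Migration script@7: d1:13  d2:10  d3:7  d4:3  d5:0  d6:0  d7:5  d8:5 → peak 13
Best is Migration script@3, peak 13.

13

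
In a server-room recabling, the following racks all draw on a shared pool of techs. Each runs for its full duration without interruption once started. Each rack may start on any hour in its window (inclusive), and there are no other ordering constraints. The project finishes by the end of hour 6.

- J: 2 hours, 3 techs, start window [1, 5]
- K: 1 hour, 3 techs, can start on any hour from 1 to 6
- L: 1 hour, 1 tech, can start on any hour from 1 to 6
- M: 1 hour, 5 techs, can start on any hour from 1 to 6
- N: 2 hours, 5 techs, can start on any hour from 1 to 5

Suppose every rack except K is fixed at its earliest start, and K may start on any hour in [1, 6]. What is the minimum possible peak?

14

K@1: h1:17  h2:8  h3:0  h4:0  h5:0  h6:0 → peak 17
K@2: h1:14  h2:11  h3:0  h4:0  h5:0  h6:0 → peak 14
K@3: h1:14  h2:8  h3:3  h4:0  h5:0  h6:0 → peak 14
K@4: h1:14  h2:8  h3:0  h4:3  h5:0  h6:0 → peak 14
K@5: h1:14  h2:8  h3:0  h4:0  h5:3  h6:0 → peak 14
K@6: h1:14  h2:8  h3:0  h4:0  h5:0  h6:3 → peak 14
Best is K@2, peak 14.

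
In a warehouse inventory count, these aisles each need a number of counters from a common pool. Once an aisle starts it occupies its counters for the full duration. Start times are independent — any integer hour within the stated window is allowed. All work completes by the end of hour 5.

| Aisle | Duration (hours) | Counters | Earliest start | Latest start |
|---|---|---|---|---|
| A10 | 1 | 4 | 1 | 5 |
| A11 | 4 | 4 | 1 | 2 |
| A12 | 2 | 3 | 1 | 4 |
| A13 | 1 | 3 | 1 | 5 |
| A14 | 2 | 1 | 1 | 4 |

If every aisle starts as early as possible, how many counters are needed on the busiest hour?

15

Early-start schedule: A10@1, A11@1, A12@1, A13@1, A14@1.
Load per hour: hour 1: 15, hour 2: 8, hour 3: 4, hour 4: 4, hour 5: 0.
Peak is 15.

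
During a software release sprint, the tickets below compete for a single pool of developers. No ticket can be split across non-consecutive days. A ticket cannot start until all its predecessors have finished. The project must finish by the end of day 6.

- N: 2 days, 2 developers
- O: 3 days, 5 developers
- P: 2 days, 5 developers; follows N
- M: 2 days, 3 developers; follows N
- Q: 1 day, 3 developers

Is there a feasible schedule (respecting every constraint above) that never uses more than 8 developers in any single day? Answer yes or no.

yes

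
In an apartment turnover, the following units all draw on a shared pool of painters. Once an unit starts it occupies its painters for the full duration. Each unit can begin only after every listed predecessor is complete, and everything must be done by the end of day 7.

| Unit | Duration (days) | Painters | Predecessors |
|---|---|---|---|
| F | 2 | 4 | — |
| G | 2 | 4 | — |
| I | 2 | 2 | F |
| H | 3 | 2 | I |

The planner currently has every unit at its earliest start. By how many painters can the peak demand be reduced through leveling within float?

Early-start peak: d1:8  d2:8  d3:2  d4:2  d5:2  d6:2  d7:2 ⇒ 8.
Leveled (F@1, G@3, I@3, H@5): d1:4  d2:4  d3:6  d4:6  d5:2  d6:2  d7:2 ⇒ 6.
Reduction 8 − 6 = 2.

2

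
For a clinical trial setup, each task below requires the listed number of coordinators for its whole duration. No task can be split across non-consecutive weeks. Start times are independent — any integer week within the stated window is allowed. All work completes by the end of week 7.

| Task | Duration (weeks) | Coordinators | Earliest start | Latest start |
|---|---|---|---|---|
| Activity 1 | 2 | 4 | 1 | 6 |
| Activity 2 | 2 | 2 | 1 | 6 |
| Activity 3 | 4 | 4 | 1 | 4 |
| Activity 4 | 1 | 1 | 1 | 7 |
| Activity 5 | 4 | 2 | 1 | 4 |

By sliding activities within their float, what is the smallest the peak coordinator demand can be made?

6

Early-start (Activity 1@1, Activity 2@1, Activity 3@1, Activity 4@1, Activity 5@1) gives peak 13: w1:13  w2:12  w3:6  w4:6  w5:0  w6:0  w7:0.
Shift Activity 3→3, Activity 4→3, Activity 5→4.
Schedule Activity 1@1, Activity 2@1, Activity 3@3, Activity 4@3, Activity 5@4: w1:6  w2:6  w3:5  w4:6  w5:6  w6:6  w7:2 — peak 6.
Total coordinator-weeks = 37 over 7 weeks ⇒ peak ≥ ⌈37/7⌉ = 6, so 6 is optimal.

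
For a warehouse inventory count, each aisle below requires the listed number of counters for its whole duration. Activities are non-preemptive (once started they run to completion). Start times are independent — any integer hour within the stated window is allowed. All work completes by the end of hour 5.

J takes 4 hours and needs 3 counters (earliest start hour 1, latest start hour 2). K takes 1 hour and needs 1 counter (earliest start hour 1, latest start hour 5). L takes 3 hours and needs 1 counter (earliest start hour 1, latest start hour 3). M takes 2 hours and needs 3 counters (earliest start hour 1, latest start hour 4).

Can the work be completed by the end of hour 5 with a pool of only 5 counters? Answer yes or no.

no

The minimum achievable peak is 6; 5 < 6, so no feasible schedule stays within the cap.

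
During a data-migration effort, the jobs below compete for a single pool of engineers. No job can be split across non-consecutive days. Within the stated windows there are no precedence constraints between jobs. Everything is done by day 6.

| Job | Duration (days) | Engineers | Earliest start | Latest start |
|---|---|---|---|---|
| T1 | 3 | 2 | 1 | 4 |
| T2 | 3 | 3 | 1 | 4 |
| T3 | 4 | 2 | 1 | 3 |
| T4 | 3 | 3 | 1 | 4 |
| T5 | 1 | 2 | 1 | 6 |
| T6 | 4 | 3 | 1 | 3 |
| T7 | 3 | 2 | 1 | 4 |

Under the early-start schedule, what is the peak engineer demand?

17

Early-start schedule: T1@1, T2@1, T3@1, T4@1, T5@1, T6@1, T7@1.
Load per day: day 1: 17, day 2: 15, day 3: 15, day 4: 5, day 5: 0, day 6: 0.
Peak is 17.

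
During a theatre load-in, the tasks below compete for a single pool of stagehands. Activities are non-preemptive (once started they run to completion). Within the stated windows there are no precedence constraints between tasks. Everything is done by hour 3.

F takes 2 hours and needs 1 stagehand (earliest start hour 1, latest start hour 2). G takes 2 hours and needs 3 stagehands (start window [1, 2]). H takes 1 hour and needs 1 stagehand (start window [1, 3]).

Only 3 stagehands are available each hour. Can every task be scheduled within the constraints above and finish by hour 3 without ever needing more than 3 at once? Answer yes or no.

no

The minimum achievable peak is 4; 3 < 4, so no feasible schedule stays within the cap.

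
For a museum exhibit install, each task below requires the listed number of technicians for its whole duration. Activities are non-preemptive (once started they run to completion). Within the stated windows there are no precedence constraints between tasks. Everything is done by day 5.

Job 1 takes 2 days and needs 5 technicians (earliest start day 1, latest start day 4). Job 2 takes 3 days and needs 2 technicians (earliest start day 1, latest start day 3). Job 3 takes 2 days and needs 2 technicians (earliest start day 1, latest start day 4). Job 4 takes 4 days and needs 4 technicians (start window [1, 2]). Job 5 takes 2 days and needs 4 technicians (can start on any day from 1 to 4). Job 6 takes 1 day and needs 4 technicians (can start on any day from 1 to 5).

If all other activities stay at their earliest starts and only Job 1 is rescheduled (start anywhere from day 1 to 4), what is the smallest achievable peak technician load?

Job 1@1: d1:21  d2:17  d3:6  d4:4  d5:0 → peak 21
Job 1@2: d1:16  d2:17  d3:11  d4:4  d5:0 → peak 17
Job 1@3: d1:16  d2:12  d3:11  d4:9  d5:0 → peak 16
Job 1@4: d1:16  d2:12  d3:6  d4:9  d5:5 → peak 16
Best is Job 1@3, peak 16.

16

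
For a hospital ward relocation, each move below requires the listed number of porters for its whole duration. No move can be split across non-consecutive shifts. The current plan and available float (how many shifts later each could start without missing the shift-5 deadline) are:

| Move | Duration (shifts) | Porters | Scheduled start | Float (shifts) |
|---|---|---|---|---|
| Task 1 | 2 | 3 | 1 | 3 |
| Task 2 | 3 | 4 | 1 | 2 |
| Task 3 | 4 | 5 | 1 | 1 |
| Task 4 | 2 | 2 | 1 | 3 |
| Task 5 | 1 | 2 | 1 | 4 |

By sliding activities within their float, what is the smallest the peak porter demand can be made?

10

Early-start (Task 1@1, Task 2@1, Task 3@1, Task 4@1, Task 5@1) gives peak 16: s1:16  s2:14  s3:9  s4:5  s5:0.
Shift Task 2→3, Task 5→5.
Schedule Task 1@1, Task 2@3, Task 3@1, Task 4@1, Task 5@5: s1:10  s2:10  s3:9  s4:9  s5:6 — peak 10.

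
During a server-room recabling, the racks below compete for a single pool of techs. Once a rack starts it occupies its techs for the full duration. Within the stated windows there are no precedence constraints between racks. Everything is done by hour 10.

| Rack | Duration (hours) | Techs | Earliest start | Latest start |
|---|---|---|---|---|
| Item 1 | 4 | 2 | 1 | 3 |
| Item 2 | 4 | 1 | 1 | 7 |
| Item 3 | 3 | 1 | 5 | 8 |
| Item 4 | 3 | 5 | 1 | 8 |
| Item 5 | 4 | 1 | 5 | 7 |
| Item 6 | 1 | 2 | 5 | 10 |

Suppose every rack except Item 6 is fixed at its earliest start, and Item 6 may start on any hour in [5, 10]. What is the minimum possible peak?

Item 6@5: h1:8  h2:8  h3:8  h4:3  h5:4  h6:2  h7:2  h8:1  h9:0  h10:0 → peak 8
Item 6@6: h1:8  h2:8  h3:8  h4:3  h5:2  h6:4  h7:2  h8:1  h9:0  h10:0 → peak 8
Item 6@7: h1:8  h2:8  h3:8  h4:3  h5:2  h6:2  h7:4  h8:1  h9:0  h10:0 → peak 8
Item 6@8: h1:8  h2:8  h3:8  h4:3  h5:2  h6:2  h7:2  h8:3  h9:0  h10:0 → peak 8
Item 6@9: h1:8  h2:8  h3:8  h4:3  h5:2  h6:2  h7:2  h8:1  h9:2  h10:0 → peak 8
Item 6@10: h1:8  h2:8  h3:8  h4:3  h5:2  h6:2  h7:2  h8:1  h9:0  h10:2 → peak 8
Best is Item 6@5, peak 8.

8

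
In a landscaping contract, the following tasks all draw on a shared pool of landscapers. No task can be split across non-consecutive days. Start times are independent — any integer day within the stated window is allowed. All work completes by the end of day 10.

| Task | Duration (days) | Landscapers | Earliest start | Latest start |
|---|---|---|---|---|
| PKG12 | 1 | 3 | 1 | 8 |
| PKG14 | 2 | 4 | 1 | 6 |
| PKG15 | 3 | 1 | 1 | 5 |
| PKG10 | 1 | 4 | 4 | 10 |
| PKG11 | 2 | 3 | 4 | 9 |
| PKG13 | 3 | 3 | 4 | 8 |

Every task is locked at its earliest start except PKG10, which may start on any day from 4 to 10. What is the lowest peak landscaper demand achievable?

8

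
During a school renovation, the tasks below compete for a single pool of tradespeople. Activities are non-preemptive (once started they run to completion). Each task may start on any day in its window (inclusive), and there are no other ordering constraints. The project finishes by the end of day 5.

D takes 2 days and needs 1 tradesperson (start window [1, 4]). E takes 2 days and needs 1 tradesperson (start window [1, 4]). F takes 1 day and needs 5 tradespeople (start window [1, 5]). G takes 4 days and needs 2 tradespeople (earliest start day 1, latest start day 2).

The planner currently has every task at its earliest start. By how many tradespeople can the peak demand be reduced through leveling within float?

4

Early-start peak: d1:9  d2:4  d3:2  d4:2  d5:0 ⇒ 9.
Leveled (D@1, E@1, F@5, G@1): d1:4  d2:4  d3:2  d4:2  d5:5 ⇒ 5.
Reduction 9 − 5 = 4.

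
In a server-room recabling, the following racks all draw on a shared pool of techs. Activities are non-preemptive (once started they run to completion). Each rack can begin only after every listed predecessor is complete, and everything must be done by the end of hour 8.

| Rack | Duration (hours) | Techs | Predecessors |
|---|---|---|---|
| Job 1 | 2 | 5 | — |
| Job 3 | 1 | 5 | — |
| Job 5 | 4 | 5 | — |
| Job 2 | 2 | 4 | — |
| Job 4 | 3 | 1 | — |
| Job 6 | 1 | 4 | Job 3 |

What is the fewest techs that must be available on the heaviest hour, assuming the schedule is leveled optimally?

9

Early-start (Job 1@1, Job 3@1, Job 5@1, Job 2@1, Job 4@1, Job 6@2) gives peak 20: h1:20  h2:19  h3:6  h4:5  h5:0  h6:0  h7:0  h8:0.
Shift Job 3→3, Job 5→4, Job 4→3, Job 6→6.
Schedule Job 1@1, Job 3@3, Job 5@4, Job 2@1, Job 4@3, Job 6@6: h1:9  h2:9  h3:6  h4:6  h5:6  h6:9  h7:5  h8:0 — peak 9.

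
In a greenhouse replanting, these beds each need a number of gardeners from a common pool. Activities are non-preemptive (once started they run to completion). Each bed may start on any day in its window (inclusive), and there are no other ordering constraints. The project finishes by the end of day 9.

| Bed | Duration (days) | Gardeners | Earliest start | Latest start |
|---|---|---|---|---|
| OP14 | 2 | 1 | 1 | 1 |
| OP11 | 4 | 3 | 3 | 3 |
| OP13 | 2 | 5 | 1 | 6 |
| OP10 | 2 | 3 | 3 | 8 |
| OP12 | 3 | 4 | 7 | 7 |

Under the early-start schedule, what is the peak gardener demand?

Early-start schedule: OP14@1, OP11@3, OP13@1, OP10@3, OP12@7.
Load per day: day 1: 6, day 2: 6, day 3: 6, day 4: 6, day 5: 3, day 6: 3, day 7: 4, day 8: 4, day 9: 4.
Peak is 6.

6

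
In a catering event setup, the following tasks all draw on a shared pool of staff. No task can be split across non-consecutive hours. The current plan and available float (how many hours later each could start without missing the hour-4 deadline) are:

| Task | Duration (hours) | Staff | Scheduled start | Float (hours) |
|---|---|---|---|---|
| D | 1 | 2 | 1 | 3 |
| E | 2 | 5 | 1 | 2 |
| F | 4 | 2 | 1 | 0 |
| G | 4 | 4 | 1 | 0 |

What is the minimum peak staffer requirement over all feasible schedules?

11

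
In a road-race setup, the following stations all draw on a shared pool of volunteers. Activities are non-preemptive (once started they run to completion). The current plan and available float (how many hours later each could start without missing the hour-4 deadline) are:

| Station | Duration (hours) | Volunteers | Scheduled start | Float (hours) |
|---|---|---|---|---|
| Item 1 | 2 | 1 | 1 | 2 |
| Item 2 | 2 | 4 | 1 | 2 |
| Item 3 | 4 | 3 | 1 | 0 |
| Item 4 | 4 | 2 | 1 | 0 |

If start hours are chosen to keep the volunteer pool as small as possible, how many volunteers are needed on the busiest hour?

Early-start (Item 1@1, Item 2@1, Item 3@1, Item 4@1) gives peak 10: h1:10  h2:10  h3:5  h4:5.
Shift Item 2→3.
Schedule Item 1@1, Item 2@3, Item 3@1, Item 4@1: h1:6  h2:6  h3:9  h4:9 — peak 9.
No arrangement of the 9 feasible schedules does better.

9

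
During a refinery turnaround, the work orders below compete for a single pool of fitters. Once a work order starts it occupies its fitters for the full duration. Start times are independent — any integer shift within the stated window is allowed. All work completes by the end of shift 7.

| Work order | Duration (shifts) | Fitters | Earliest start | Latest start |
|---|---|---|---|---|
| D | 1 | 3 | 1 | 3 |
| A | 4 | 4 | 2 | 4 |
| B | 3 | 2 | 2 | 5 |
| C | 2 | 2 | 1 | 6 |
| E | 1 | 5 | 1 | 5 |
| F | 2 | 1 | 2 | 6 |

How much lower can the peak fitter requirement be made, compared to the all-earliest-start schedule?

Early-start peak: s1:10  s2:9  s3:7  s4:6  s5:4  s6:0  s7:0 ⇒ 10.
Leveled (D@1, A@4, B@3, C@6, E@2, F@2): s1:3  s2:6  s3:3  s4:6  s5:6  s6:6  s7:6 ⇒ 6.
Reduction 10 − 6 = 4.

4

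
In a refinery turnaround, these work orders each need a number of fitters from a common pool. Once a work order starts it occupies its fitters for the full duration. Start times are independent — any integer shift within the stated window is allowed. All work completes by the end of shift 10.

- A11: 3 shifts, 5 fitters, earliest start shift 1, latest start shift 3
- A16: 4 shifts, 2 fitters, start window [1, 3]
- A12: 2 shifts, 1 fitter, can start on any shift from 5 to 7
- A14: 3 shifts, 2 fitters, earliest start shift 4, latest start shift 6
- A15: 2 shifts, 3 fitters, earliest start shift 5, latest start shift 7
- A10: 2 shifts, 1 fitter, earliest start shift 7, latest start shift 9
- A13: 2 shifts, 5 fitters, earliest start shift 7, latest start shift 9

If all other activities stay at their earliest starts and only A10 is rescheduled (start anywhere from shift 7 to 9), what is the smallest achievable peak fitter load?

7

A10@7: s1:7  s2:7  s3:7  s4:4  s5:6  s6:6  s7:6  s8:6  s9:0  s10:0 → peak 7
A10@8: s1:7  s2:7  s3:7  s4:4  s5:6  s6:6  s7:5  s8:6  s9:1  s10:0 → peak 7
A10@9: s1:7  s2:7  s3:7  s4:4  s5:6  s6:6  s7:5  s8:5  s9:1  s10:1 → peak 7
Best is A10@7, peak 7.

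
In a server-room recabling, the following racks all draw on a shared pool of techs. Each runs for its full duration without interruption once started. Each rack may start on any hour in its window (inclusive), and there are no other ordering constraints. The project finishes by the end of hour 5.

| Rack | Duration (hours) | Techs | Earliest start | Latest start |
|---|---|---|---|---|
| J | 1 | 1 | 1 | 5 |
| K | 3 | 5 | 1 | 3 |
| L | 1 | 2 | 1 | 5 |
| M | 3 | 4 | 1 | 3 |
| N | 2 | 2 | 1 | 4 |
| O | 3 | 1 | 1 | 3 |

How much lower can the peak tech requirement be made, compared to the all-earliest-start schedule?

5

Early-start peak: h1:15  h2:12  h3:10  h4:0  h5:0 ⇒ 15.
Leveled (J@1, K@1, L@1, M@2, N@4, O@1): h1:9  h2:10  h3:10  h4:6  h5:2 ⇒ 10.
Reduction 15 − 10 = 5.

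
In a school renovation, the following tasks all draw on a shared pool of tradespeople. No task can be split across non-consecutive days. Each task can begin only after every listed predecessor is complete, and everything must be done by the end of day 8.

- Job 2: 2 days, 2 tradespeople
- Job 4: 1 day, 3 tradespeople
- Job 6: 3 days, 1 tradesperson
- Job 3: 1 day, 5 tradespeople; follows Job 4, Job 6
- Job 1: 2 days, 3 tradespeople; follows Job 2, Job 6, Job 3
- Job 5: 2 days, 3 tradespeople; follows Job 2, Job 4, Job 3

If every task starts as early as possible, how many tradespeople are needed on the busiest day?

6

Early-start schedule: Job 2@1, Job 4@1, Job 6@1, Job 3@4, Job 1@5, Job 5@5.
Load per day: day 1: 6, day 2: 3, day 3: 1, day 4: 5, day 5: 6, day 6: 6, day 7: 0, day 8: 0.
Peak is 6.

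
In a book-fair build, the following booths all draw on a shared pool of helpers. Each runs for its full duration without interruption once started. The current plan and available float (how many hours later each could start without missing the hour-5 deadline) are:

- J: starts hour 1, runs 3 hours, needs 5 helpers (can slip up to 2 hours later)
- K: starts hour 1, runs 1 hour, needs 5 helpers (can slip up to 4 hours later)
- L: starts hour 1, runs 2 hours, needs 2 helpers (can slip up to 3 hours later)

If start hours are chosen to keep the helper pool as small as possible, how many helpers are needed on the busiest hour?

7

Early-start (J@1, K@1, L@1) gives peak 12: h1:12  h2:7  h3:5  h4:0  h5:0.
Shift K→4.
Schedule J@1, K@4, L@1: h1:7  h2:7  h3:5  h4:5  h5:0 — peak 7.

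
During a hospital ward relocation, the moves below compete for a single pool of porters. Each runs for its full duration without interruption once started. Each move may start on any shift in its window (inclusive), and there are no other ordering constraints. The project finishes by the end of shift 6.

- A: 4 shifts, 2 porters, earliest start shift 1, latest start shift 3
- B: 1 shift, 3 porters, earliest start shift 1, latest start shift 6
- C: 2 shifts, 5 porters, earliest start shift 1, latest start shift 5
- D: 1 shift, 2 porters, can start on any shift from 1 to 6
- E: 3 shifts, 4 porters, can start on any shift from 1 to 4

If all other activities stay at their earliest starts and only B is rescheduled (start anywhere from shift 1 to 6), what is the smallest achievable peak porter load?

B@1: s1:16  s2:11  s3:6  s4:2  s5:0  s6:0 → peak 16
B@2: s1:13  s2:14  s3:6  s4:2  s5:0  s6:0 → peak 14
B@3: s1:13  s2:11  s3:9  s4:2  s5:0  s6:0 → peak 13
B@4: s1:13  s2:11  s3:6  s4:5  s5:0  s6:0 → peak 13
B@5: s1:13  s2:11  s3:6  s4:2  s5:3  s6:0 → peak 13
B@6: s1:13  s2:11  s3:6  s4:2  s5:0  s6:3 → peak 13
Best is B@3, peak 13.

13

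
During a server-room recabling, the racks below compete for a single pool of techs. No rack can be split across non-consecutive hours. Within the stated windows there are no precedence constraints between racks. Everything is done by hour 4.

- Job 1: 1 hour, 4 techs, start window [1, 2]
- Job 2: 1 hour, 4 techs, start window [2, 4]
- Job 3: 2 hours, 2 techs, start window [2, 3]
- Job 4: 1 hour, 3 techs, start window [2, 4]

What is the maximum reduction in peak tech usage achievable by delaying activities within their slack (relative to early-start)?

Early-start peak: h1:4  h2:9  h3:2  h4:0 ⇒ 9.
Leveled (Job 1@1, Job 2@2, Job 3@3, Job 4@3): h1:4  h2:4  h3:5  h4:2 ⇒ 5.
Reduction 9 − 5 = 4.

4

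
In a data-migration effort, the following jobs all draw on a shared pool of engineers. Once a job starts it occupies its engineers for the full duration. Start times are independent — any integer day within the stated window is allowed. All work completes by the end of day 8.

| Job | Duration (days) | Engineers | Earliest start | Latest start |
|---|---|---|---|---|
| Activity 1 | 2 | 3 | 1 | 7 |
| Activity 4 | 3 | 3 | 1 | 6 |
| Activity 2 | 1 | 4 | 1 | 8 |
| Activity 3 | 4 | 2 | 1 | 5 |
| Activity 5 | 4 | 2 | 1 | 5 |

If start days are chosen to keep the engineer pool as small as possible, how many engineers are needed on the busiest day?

Early-start (Activity 1@1, Activity 4@1, Activity 2@1, Activity 3@1, Activity 5@1) gives peak 14: d1:14  d2:10  d3:7  d4:4  d5:0  d6:0  d7:0  d8:0.
Shift Activity 4→5, Activity 2→8, Activity 5→3.
Schedule Activity 1@1, Activity 4@5, Activity 2@8, Activity 3@1, Activity 5@3: d1:5  d2:5  d3:4  d4:4  d5:5  d6:5  d7:3  d8:4 — peak 5.
Total engineer-days = 35 over 8 days ⇒ peak ≥ ⌈35/8⌉ = 5, so 5 is optimal.

5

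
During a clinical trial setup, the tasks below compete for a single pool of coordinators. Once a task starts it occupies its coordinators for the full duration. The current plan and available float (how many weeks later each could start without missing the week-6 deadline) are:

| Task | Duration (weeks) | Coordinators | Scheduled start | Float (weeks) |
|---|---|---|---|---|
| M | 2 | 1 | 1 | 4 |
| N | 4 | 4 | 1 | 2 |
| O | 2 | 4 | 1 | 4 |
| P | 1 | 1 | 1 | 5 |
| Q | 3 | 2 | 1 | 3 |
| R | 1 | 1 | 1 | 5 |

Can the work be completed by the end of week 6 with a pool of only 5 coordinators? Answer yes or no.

no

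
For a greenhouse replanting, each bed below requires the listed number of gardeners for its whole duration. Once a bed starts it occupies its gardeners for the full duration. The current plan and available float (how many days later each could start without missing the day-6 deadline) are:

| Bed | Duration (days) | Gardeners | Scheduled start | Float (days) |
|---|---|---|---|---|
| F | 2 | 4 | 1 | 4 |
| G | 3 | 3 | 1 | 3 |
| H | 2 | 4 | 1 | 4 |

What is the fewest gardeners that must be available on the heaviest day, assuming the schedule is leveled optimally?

Early-start (F@1, G@1, H@1) gives peak 11: d1:11  d2:11  d3:3  d4:0  d5:0  d6:0.
Shift H→3.
Schedule F@1, G@1, H@3: d1:7  d2:7  d3:7  d4:4  d5:0  d6:0 — peak 7.

7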